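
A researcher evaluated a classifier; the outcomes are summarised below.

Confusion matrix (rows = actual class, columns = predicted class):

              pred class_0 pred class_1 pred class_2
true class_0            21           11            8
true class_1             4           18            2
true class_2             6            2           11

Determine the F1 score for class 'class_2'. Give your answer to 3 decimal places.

0.550

One-vs-rest for 'class_2': TP = diagonal; FP = other classes predicted 'class_2'; FN = 'class_2' predicted as other.
F1 score = 2·TP/(2·TP+FP+FN).
class_2: TP=11, FP=8+2=10, FN=6+2=8 → 22/40 = 0.5500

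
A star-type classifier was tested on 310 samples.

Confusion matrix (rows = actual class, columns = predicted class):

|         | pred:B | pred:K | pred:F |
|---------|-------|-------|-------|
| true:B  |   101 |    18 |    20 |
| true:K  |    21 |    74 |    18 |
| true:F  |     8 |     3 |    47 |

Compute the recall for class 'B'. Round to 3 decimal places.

0.727

One-vs-rest for 'B': TP = diagonal; FP = other classes predicted 'B'; FN = 'B' predicted as other.
recall = TP/(TP+FN).
B: TP=101, FN=18+20=38 → 101/139 = 0.7266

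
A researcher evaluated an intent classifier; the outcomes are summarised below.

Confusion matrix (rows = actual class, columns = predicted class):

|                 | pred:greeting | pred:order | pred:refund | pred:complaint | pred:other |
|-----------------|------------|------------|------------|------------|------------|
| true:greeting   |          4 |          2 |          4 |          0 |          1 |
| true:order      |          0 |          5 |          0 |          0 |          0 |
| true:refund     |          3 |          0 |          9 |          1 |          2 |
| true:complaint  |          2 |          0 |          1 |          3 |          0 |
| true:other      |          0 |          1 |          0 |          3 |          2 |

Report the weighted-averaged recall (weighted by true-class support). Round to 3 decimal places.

0.535

Per-class recall (TP/(TP+FN)):
  greeting: TP=4, FN=2+4+0+1=7 → 4/11 = 0.3636
  order: TP=5, FN=0+0+0+0=0 → 5/5 = 1.0000
  refund: TP=9, FN=3+0+1+2=6 → 9/15 = 0.6000
  complaint: TP=3, FN=2+0+1+0=3 → 3/6 = 0.5000
  other: TP=2, FN=0+1+0+3=4 → 2/6 = 0.3333
Weighted-recall = Σ (supportᵢ/N)·recallᵢ with N=43: (11/43)·0.3636 + (5/43)·1.0000 + (15/43)·0.6000 + (6/43)·0.5000 + (6/43)·0.3333 = 0.535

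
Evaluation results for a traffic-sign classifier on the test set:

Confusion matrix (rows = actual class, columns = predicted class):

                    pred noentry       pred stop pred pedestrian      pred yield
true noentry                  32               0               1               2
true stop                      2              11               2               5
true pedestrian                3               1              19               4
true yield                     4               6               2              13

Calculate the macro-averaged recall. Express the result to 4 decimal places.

Per-class recall (TP/(TP+FN)):
  noentry: TP=32, FN=0+1+2=3 → 32/35 = 0.91429
  stop: TP=11, FN=2+2+5=9 → 11/20 = 0.55000
  pedestrian: TP=19, FN=3+1+4=8 → 19/27 = 0.70370
  yield: TP=13, FN=4+6+2=12 → 13/25 = 0.52000
Macro-recall = mean = (0.91429 + 0.55000 + 0.70370 + 0.52000) / 4 = 0.6720

0.6720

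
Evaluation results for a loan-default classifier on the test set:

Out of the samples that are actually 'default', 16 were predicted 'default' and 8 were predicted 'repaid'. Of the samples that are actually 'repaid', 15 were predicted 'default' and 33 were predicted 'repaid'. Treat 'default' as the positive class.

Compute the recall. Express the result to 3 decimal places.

0.667

Recall = TP/(TP+FN) = 16/(16+8) = 16/24 = 0.667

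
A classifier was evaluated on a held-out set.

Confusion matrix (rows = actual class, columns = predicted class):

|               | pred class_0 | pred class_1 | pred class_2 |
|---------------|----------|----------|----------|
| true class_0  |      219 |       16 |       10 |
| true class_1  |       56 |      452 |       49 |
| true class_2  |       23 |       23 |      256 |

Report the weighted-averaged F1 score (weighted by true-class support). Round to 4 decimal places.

Per-class F1 score (2·TP/(2·TP+FP+FN)):
  class_0: TP=219, FP=56+23=79, FN=16+10=26 → 438/543 = 0.80663
  class_1: TP=452, FP=16+23=39, FN=56+49=105 → 904/1048 = 0.86260
  class_2: TP=256, FP=10+49=59, FN=23+23=46 → 512/617 = 0.82982
Weighted-F1 score = Σ (supportᵢ/N)·F1 scoreᵢ with N=1104: (245/1104)·0.80663 + (557/1104)·0.86260 + (302/1104)·0.82982 = 0.8412

0.8412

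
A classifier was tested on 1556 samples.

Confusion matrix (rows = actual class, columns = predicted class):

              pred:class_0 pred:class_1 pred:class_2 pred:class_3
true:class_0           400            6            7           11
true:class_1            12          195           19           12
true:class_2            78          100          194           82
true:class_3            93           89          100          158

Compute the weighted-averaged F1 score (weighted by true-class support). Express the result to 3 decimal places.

0.585

Per-class F1 score (2·TP/(2·TP+FP+FN)):
  class_0: TP=400, FP=12+78+93=183, FN=6+7+11=24 → 800/1007 = 0.7944
  class_1: TP=195, FP=6+100+89=195, FN=12+19+12=43 → 390/628 = 0.6210
  class_2: TP=194, FP=7+19+100=126, FN=78+100+82=260 → 388/774 = 0.5013
  class_3: TP=158, FP=11+12+82=105, FN=93+89+100=282 → 316/703 = 0.4495
Weighted-F1 score = Σ (supportᵢ/N)·F1 scoreᵢ with N=1556: (424/1556)·0.7944 + (238/1556)·0.6210 + (454/1556)·0.5013 + (440/1556)·0.4495 = 0.585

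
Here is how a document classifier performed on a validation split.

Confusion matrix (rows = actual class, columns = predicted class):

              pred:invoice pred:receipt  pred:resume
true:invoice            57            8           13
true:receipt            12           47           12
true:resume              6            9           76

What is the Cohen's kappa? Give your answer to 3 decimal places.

0.621

Observed agreement pₒ = trace/N = 180/240 = 0.7500
Expected agreement pₑ = Σ (rowᵢ·colᵢ)/N² = (78·75 + 71·64 + 91·101)/240² = 0.3400
κ = (pₒ − pₑ)/(1 − pₑ) = (0.7500 − 0.3400)/(1 − 0.3400) = 0.621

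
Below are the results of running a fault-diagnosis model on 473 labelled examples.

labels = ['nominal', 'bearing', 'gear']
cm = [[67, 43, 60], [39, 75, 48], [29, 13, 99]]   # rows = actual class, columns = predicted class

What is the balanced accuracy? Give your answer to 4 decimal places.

0.5197

Balanced accuracy = mean of per-class recall.
  nominal: recall = 67/170 = 0.39412
  bearing: recall = 75/162 = 0.46296
  gear: recall = 99/141 = 0.70213
Mean = (0.39412 + 0.46296 + 0.70213) / 3 = 0.5197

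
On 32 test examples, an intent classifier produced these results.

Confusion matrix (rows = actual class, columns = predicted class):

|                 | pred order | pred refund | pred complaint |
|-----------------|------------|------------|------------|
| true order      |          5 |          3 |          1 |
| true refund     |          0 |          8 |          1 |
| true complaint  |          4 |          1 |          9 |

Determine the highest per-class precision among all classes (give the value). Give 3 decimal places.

Per-class precision (TP/(TP+FP)):
  order: TP=5, FP=0+4=4 → 5/9 = 0.5556
  refund: TP=8, FP=3+1=4 → 8/12 = 0.6667
  complaint: TP=9, FP=1+1=2 → 9/11 = 0.8182
Highest is class 'complaint' with precision = 0.818.

0.818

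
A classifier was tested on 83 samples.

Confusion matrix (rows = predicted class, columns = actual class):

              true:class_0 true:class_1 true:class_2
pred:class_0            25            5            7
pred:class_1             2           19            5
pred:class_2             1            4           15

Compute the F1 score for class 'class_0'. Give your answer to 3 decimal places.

One-vs-rest for 'class_0': TP = diagonal; FP = other classes predicted 'class_0'; FN = 'class_0' predicted as other.
F1 score = 2·TP/(2·TP+FP+FN).
class_0: TP=25, FP=5+7=12, FN=2+1=3 → 50/65 = 0.7692

0.769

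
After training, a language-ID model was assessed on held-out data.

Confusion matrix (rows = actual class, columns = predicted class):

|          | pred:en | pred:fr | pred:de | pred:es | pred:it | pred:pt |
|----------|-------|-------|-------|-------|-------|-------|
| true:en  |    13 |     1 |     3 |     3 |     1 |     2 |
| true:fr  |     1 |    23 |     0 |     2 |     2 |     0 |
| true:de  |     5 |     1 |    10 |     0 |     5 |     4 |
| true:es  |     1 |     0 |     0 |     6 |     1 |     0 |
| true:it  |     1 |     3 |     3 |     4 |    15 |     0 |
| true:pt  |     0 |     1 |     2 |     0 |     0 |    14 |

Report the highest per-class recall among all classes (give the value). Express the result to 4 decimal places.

0.8235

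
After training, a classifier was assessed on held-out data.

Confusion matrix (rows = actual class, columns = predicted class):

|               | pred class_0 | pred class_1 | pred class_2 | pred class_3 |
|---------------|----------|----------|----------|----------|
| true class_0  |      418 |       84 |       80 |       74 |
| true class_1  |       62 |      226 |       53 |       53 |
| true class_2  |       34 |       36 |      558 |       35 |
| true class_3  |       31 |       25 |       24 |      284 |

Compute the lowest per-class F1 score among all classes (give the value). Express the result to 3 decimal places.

0.591

Per-class F1 score (2·TP/(2·TP+FP+FN)):
  class_0: TP=418, FP=62+34+31=127, FN=84+80+74=238 → 836/1201 = 0.6961
  class_1: TP=226, FP=84+36+25=145, FN=62+53+53=168 → 452/765 = 0.5908
  class_2: TP=558, FP=80+53+24=157, FN=34+36+35=105 → 1116/1378 = 0.8099
  class_3: TP=284, FP=74+53+35=162, FN=31+25+24=80 → 568/810 = 0.7012
Lowest is class 'class_1' with F1 score = 0.591.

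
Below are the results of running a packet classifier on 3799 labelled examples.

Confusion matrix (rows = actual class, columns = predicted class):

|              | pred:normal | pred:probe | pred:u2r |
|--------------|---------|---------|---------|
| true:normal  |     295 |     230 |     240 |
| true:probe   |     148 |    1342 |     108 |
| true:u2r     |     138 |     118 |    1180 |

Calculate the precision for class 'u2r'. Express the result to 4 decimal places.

Take TP from the diagonal, FP from the rest of the 'u2r' prediction marginal, FN from the rest of the 'u2r' actual marginal.
precision = TP/(TP+FP).
u2r: TP=1180, FP=240+108=348 → 1180/1528 = 0.77225

0.7723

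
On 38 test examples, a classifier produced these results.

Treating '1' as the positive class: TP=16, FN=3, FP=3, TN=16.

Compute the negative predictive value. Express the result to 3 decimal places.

0.842

NPV = TN/(TN+FN) = 16/(16+3) = 0.842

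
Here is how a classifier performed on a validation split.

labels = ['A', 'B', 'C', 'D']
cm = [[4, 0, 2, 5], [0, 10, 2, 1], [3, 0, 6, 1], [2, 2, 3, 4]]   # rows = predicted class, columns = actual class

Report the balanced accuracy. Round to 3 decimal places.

0.526

Balanced accuracy = mean of per-class recall.
  A: recall = 4/9 = 0.4444
  B: recall = 10/12 = 0.8333
  C: recall = 6/13 = 0.4615
  D: recall = 4/11 = 0.3636
Mean = (0.4444 + 0.8333 + 0.4615 + 0.3636) / 4 = 0.526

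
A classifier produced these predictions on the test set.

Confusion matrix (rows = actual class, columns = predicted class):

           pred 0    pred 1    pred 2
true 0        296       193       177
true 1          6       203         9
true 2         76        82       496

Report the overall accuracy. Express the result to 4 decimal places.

Accuracy = trace / total = (296+203+496=995) / 1538 = 995/1538 = 0.6469

0.6469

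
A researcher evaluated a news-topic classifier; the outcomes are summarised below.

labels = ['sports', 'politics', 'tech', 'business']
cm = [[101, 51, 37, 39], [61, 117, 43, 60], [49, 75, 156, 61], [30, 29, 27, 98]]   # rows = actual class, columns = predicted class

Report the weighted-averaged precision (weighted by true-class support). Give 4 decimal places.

0.4725

Per-class precision (TP/(TP+FP)):
  sports: TP=101, FP=61+49+30=140 → 101/241 = 0.41909
  politics: TP=117, FP=51+75+29=155 → 117/272 = 0.43015
  tech: TP=156, FP=37+43+27=107 → 156/263 = 0.59316
  business: TP=98, FP=39+60+61=160 → 98/258 = 0.37984
Weighted-precision = Σ (supportᵢ/N)·precisionᵢ with N=1034: (228/1034)·0.41909 + (281/1034)·0.43015 + (341/1034)·0.59316 + (184/1034)·0.37984 = 0.4725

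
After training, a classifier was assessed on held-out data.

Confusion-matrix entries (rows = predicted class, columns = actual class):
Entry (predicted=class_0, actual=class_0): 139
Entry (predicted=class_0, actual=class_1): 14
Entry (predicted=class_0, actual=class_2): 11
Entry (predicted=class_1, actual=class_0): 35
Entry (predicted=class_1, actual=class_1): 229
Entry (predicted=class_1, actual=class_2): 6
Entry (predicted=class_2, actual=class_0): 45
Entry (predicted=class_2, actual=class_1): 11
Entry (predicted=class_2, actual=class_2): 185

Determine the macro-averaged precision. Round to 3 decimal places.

0.821

Per-class precision (TP/(TP+FP)):
  class_0: TP=139, FP=14+11=25 → 139/164 = 0.8476
  class_1: TP=229, FP=35+6=41 → 229/270 = 0.8481
  class_2: TP=185, FP=45+11=56 → 185/241 = 0.7676
Macro-precision = mean = (0.8476 + 0.8481 + 0.7676) / 3 = 0.821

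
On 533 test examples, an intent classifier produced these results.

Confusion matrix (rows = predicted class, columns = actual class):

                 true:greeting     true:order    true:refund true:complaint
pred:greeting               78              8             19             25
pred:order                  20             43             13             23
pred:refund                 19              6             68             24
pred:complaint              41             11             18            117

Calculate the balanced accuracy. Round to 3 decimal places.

0.580

Balanced accuracy = mean of per-class recall.
  greeting: recall = 78/158 = 0.4937
  order: recall = 43/68 = 0.6324
  refund: recall = 68/118 = 0.5763
  complaint: recall = 117/189 = 0.6190
Mean = (0.4937 + 0.6324 + 0.5763 + 0.6190) / 4 = 0.580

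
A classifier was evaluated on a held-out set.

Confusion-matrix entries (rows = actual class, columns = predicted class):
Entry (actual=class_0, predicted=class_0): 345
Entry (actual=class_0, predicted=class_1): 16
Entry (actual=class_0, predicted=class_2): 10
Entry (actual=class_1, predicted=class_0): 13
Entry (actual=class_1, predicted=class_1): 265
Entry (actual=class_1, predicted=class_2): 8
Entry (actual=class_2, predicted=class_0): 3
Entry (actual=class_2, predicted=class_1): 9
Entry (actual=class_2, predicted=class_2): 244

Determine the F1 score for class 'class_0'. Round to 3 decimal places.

0.943

Take TP from the diagonal, FP from the rest of the 'class_0' prediction marginal, FN from the rest of the 'class_0' actual marginal.
F1 score = 2·TP/(2·TP+FP+FN).
class_0: TP=345, FP=13+3=16, FN=16+10=26 → 690/732 = 0.9426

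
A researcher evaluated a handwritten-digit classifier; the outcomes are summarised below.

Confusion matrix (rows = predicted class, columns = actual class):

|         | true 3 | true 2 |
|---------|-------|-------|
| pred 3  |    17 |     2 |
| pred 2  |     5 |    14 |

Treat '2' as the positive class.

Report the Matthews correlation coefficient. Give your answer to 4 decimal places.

0.6396

MCC = (TP·TN − FP·FN) / √((TP+FP)(TP+FN)(TN+FP)(TN+FN))
Numerator = 14·17 − 5·2 = 228
Denominator = √(19·16·22·19) = √127072 = 356.4716
MCC = 228 / 356.4716 = 0.6396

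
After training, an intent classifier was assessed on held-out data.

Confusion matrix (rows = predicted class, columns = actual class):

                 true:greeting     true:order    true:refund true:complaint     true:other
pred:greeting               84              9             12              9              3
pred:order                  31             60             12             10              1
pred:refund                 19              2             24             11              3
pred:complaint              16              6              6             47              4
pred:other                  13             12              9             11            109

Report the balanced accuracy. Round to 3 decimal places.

Balanced accuracy = mean of per-class recall.
  greeting: recall = 84/163 = 0.5153
  order: recall = 60/89 = 0.6742
  refund: recall = 24/63 = 0.3810
  complaint: recall = 47/88 = 0.5341
  other: recall = 109/120 = 0.9083
Mean = (0.5153 + 0.6742 + 0.3810 + 0.5341 + 0.9083) / 5 = 0.603

0.603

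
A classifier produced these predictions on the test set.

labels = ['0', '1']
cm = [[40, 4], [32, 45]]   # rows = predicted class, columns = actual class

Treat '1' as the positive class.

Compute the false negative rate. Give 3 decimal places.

FNR = FN/(FN+TP) = 4/(4+45) = 0.082

0.082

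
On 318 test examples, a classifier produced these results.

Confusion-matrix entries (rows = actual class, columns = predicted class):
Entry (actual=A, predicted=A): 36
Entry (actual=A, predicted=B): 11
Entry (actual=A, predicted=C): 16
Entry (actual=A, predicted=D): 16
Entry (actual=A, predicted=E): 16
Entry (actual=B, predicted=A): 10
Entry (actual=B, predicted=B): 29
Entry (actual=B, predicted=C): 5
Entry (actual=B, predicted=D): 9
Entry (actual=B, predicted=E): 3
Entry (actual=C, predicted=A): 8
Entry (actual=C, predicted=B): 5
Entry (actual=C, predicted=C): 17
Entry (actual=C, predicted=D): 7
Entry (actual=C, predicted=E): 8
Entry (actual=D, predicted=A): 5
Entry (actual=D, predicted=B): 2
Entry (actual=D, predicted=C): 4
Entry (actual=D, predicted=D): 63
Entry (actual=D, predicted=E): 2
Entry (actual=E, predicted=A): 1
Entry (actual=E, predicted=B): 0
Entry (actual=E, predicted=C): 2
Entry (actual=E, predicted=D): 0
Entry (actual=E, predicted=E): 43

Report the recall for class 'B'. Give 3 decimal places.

0.518

Take TP from the diagonal, FP from the rest of the 'B' prediction marginal, FN from the rest of the 'B' actual marginal.
recall = TP/(TP+FN).
B: TP=29, FN=10+5+9+3=27 → 29/56 = 0.5179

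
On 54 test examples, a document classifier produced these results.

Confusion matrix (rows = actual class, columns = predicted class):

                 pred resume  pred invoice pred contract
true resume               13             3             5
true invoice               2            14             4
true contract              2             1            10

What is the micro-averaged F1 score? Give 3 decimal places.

0.685

Micro-averaging pools counts across classes: ΣTP=37, ΣFP=17, ΣFN=17.
Micro-F1 score = 2·TP/(2·TP+FP+FN) on pooled counts = 0.685 (equals overall accuracy in single-label multiclass).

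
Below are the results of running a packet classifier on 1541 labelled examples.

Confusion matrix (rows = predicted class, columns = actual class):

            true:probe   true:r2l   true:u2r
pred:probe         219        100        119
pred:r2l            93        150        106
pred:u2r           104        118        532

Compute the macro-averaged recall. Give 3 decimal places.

Per-class recall (TP/(TP+FN)):
  probe: TP=219, FN=93+104=197 → 219/416 = 0.5264
  r2l: TP=150, FN=100+118=218 → 150/368 = 0.4076
  u2r: TP=532, FN=119+106=225 → 532/757 = 0.7028
Macro-recall = mean = (0.5264 + 0.4076 + 0.7028) / 3 = 0.546

0.546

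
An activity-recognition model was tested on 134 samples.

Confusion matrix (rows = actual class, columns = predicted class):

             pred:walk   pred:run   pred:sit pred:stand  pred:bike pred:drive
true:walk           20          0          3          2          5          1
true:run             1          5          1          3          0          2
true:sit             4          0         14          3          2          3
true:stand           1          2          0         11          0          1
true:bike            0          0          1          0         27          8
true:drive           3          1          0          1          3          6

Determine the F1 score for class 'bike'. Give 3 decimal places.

One-vs-rest for 'bike': TP = diagonal; FP = other classes predicted 'bike'; FN = 'bike' predicted as other.
F1 score = 2·TP/(2·TP+FP+FN).
bike: TP=27, FP=5+0+2+0+3=10, FN=0+0+1+0+8=9 → 54/73 = 0.7397

0.740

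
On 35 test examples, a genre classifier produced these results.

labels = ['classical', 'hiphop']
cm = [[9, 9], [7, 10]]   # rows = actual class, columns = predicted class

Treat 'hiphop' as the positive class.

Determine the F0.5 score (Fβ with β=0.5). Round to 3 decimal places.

0.538

Fβ = (1+β²)·TP / ((1+β²)·TP + β²·FN + FP), with β²=1/4
= 1.25·10 / (1.25·10 + 0.25·7 + 9) = 0.538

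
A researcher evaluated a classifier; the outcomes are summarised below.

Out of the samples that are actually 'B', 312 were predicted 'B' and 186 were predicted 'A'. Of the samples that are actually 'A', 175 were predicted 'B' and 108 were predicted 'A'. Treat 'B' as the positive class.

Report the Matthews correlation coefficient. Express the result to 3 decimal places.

MCC = (TP·TN − FP·FN) / √((TP+FP)(TP+FN)(TN+FP)(TN+FN))
Numerator = 312·108 − 175·186 = 1146
Denominator = √(487·498·283·294) = √20178648252 = 142051.5690
MCC = 1146 / 142051.5690 = 0.008

0.008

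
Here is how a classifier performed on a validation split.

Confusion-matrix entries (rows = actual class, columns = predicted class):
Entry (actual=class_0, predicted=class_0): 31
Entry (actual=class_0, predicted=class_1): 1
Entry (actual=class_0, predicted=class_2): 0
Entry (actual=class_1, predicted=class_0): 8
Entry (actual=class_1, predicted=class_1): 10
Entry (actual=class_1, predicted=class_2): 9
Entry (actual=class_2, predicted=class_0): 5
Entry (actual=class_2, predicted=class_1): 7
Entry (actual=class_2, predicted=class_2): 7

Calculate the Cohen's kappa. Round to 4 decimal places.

Observed agreement pₒ = trace/N = 48/78 = 0.61538
Expected agreement pₑ = Σ (rowᵢ·colᵢ)/N² = (32·44 + 27·18 + 19·16)/78² = 0.36128
κ = (pₒ − pₑ)/(1 − pₑ) = (0.61538 − 0.36128)/(1 − 0.36128) = 0.3978

0.3978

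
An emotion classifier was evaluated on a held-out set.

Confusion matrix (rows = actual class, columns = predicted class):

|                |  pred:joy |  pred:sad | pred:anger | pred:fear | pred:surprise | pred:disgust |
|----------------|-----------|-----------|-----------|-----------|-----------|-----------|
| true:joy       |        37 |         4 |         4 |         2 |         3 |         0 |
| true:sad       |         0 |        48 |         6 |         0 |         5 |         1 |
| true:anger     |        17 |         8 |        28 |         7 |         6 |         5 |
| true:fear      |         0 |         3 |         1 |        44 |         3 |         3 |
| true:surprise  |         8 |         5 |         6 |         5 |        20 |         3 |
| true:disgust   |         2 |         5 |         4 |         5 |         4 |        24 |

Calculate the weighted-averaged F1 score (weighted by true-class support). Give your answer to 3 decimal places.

0.605

Per-class F1 score (2·TP/(2·TP+FP+FN)):
  joy: TP=37, FP=0+17+0+8+2=27, FN=4+4+2+3+0=13 → 74/114 = 0.6491
  sad: TP=48, FP=4+8+3+5+5=25, FN=0+6+0+5+1=12 → 96/133 = 0.7218
  anger: TP=28, FP=4+6+1+6+4=21, FN=17+8+7+6+5=43 → 56/120 = 0.4667
  fear: TP=44, FP=2+0+7+5+5=19, FN=0+3+1+3+3=10 → 88/117 = 0.7521
  surprise: TP=20, FP=3+5+6+3+4=21, FN=8+5+6+5+3=27 → 40/88 = 0.4545
  disgust: TP=24, FP=0+1+5+3+3=12, FN=2+5+4+5+4=20 → 48/80 = 0.6000
Weighted-F1 score = Σ (supportᵢ/N)·F1 scoreᵢ with N=326: (50/326)·0.6491 + (60/326)·0.7218 + (71/326)·0.4667 + (54/326)·0.7521 + (47/326)·0.4545 + (44/326)·0.6000 = 0.605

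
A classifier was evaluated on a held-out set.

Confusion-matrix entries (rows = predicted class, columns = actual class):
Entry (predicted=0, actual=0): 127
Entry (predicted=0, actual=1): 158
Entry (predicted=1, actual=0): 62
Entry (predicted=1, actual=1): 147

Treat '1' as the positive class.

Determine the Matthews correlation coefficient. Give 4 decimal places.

0.1514

MCC = (TP·TN − FP·FN) / √((TP+FP)(TP+FN)(TN+FP)(TN+FN))
Numerator = 147·127 − 62·158 = 8873
Denominator = √(209·305·189·285) = √3433624425 = 58597.1367
MCC = 8873 / 58597.1367 = 0.1514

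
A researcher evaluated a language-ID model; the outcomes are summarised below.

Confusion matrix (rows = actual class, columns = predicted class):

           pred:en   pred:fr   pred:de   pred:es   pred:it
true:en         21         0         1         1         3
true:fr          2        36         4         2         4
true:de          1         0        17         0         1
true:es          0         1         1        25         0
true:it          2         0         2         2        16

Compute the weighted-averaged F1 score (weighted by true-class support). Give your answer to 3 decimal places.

Per-class F1 score (2·TP/(2·TP+FP+FN)):
  en: TP=21, FP=2+1+0+2=5, FN=0+1+1+3=5 → 42/52 = 0.8077
  fr: TP=36, FP=0+0+1+0=1, FN=2+4+2+4=12 → 72/85 = 0.8471
  de: TP=17, FP=1+4+1+2=8, FN=1+0+0+1=2 → 34/44 = 0.7727
  es: TP=25, FP=1+2+0+2=5, FN=0+1+1+0=2 → 50/57 = 0.8772
  it: TP=16, FP=3+4+1+0=8, FN=2+0+2+2=6 → 32/46 = 0.6957
Weighted-F1 score = Σ (supportᵢ/N)·F1 scoreᵢ with N=142: (26/142)·0.8077 + (48/142)·0.8471 + (19/142)·0.7727 + (27/142)·0.8772 + (22/142)·0.6957 = 0.812

0.812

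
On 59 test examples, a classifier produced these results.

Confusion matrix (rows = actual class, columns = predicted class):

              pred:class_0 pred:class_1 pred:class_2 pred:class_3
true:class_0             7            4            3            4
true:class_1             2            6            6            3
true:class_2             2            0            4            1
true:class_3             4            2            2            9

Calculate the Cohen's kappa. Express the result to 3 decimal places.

Observed agreement pₒ = trace/N = 26/59 = 0.4407
Expected agreement pₑ = Σ (rowᵢ·colᵢ)/N² = (18·15 + 17·12 + 7·15 + 17·17)/59² = 0.2494
κ = (pₒ − pₑ)/(1 − pₑ) = (0.4407 − 0.2494)/(1 − 0.2494) = 0.255

0.255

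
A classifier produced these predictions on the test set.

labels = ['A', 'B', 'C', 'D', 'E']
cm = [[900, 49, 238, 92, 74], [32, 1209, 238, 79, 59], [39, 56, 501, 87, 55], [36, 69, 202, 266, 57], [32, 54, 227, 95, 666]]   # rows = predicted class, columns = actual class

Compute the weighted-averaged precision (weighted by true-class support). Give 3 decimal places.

0.655

Per-class precision (TP/(TP+FP)):
  A: TP=900, FP=49+238+92+74=453 → 900/1353 = 0.6652
  B: TP=1209, FP=32+238+79+59=408 → 1209/1617 = 0.7477
  C: TP=501, FP=39+56+87+55=237 → 501/738 = 0.6789
  D: TP=266, FP=36+69+202+57=364 → 266/630 = 0.4222
  E: TP=666, FP=32+54+227+95=408 → 666/1074 = 0.6201
Weighted-precision = Σ (supportᵢ/N)·precisionᵢ with N=5412: (1039/5412)·0.6652 + (1437/5412)·0.7477 + (1406/5412)·0.6789 + (619/5412)·0.4222 + (911/5412)·0.6201 = 0.655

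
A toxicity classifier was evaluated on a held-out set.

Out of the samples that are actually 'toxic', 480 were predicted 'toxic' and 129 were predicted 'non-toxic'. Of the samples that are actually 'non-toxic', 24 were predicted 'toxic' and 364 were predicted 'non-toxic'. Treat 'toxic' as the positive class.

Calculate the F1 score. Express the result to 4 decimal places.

Precision = TP/(TP+FP) = 480/504 = 0.9524
Recall = TP/(TP+FN) = 480/609 = 0.7882
F1 = 2·TP/(2·TP+FP+FN) = 960/1113 = 0.8625

0.8625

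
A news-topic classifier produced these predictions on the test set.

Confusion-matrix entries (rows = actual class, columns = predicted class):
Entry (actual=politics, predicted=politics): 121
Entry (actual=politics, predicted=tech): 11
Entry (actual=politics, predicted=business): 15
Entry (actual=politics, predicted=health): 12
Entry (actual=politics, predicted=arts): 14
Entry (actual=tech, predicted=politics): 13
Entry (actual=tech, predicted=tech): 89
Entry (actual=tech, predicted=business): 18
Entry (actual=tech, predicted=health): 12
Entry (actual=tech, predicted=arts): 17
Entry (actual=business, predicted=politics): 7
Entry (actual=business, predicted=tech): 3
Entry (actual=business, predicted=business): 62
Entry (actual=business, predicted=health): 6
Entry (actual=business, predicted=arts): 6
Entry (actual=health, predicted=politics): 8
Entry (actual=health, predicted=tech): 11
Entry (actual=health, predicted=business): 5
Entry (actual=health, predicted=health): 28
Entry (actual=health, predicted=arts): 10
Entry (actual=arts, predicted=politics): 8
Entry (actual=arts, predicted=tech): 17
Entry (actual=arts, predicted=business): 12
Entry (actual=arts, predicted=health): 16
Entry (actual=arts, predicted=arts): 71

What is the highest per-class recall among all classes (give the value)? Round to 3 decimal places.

Per-class recall (TP/(TP+FN)):
  politics: TP=121, FN=11+15+12+14=52 → 121/173 = 0.6994
  tech: TP=89, FN=13+18+12+17=60 → 89/149 = 0.5973
  business: TP=62, FN=7+3+6+6=22 → 62/84 = 0.7381
  health: TP=28, FN=8+11+5+10=34 → 28/62 = 0.4516
  arts: TP=71, FN=8+17+12+16=53 → 71/124 = 0.5726
Highest is class 'business' with recall = 0.738.

0.738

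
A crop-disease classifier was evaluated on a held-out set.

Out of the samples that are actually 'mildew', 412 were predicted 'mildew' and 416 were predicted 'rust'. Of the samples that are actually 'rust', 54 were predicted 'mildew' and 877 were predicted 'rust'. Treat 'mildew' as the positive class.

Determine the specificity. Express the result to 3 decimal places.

Specificity = TN/(TN+FP) = 877/(877+54) = 0.942

0.942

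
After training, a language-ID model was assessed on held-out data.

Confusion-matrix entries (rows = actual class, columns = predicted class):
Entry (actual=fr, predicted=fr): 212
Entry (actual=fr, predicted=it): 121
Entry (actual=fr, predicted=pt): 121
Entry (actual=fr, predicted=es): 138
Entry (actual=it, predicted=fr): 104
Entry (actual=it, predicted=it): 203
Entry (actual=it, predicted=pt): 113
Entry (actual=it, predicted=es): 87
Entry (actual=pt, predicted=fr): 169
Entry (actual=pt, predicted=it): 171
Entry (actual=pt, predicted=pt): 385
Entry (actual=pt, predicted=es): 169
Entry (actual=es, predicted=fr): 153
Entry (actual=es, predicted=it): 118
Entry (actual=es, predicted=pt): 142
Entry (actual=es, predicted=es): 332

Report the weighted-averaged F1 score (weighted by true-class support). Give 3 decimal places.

Per-class F1 score (2·TP/(2·TP+FP+FN)):
  fr: TP=212, FP=104+169+153=426, FN=121+121+138=380 → 424/1230 = 0.3447
  it: TP=203, FP=121+171+118=410, FN=104+113+87=304 → 406/1120 = 0.3625
  pt: TP=385, FP=121+113+142=376, FN=169+171+169=509 → 770/1655 = 0.4653
  es: TP=332, FP=138+87+169=394, FN=153+118+142=413 → 664/1471 = 0.4514
Weighted-F1 score = Σ (supportᵢ/N)·F1 scoreᵢ with N=2738: (592/2738)·0.3447 + (507/2738)·0.3625 + (894/2738)·0.4653 + (745/2738)·0.4514 = 0.416

0.416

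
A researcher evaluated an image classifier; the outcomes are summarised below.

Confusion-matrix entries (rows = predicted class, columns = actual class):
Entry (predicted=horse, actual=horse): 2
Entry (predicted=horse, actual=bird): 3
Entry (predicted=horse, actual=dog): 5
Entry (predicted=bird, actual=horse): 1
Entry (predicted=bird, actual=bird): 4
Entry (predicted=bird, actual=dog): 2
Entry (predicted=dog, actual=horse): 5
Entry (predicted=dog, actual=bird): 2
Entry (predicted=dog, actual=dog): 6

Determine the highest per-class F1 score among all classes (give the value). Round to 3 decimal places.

0.500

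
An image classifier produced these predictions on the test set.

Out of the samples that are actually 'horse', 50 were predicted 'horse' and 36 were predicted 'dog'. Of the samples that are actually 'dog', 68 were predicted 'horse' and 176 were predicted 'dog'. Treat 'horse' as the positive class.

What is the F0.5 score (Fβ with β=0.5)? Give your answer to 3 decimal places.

0.448

Fβ = (1+β²)·TP / ((1+β²)·TP + β²·FN + FP), with β²=1/4
= 1.25·50 / (1.25·50 + 0.25·36 + 68) = 0.448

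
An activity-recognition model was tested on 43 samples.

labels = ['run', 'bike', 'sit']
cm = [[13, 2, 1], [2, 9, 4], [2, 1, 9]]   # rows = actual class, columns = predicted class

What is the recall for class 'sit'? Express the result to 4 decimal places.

0.7500

Treat 'sit' as positive and all other classes as negative.
recall = TP/(TP+FN).
sit: TP=9, FN=2+1=3 → 9/12 = 0.75000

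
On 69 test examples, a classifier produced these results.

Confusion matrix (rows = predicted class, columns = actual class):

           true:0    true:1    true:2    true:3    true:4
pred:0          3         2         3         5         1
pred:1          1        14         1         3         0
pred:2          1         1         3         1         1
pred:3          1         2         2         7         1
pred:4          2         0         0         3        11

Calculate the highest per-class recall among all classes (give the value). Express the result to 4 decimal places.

Per-class recall (TP/(TP+FN)):
  0: TP=3, FN=1+1+1+2=5 → 3/8 = 0.37500
  1: TP=14, FN=2+1+2+0=5 → 14/19 = 0.73684
  2: TP=3, FN=3+1+2+0=6 → 3/9 = 0.33333
  3: TP=7, FN=5+3+1+3=12 → 7/19 = 0.36842
  4: TP=11, FN=1+0+1+1=3 → 11/14 = 0.78571
Highest is class '4' with recall = 0.7857.

0.7857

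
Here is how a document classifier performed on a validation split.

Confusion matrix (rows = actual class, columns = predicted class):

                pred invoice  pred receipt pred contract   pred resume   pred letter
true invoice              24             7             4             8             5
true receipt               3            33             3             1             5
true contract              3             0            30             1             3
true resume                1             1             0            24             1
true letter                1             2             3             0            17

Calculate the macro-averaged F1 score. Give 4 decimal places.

Per-class F1 score (2·TP/(2·TP+FP+FN)):
  invoice: TP=24, FP=3+3+1+1=8, FN=7+4+8+5=24 → 48/80 = 0.60000
  receipt: TP=33, FP=7+0+1+2=10, FN=3+3+1+5=12 → 66/88 = 0.75000
  contract: TP=30, FP=4+3+0+3=10, FN=3+0+1+3=7 → 60/77 = 0.77922
  resume: TP=24, FP=8+1+1+0=10, FN=1+1+0+1=3 → 48/61 = 0.78689
  letter: TP=17, FP=5+5+3+1=14, FN=1+2+3+0=6 → 34/54 = 0.62963
Macro-F1 score = mean = (0.60000 + 0.75000 + 0.77922 + 0.78689 + 0.62963) / 5 = 0.7091

0.7091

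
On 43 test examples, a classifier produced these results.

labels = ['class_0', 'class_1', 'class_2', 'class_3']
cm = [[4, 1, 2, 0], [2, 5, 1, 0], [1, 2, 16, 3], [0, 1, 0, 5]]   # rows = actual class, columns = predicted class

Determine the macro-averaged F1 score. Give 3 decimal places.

Per-class F1 score (2·TP/(2·TP+FP+FN)):
  class_0: TP=4, FP=2+1+0=3, FN=1+2+0=3 → 8/14 = 0.5714
  class_1: TP=5, FP=1+2+1=4, FN=2+1+0=3 → 10/17 = 0.5882
  class_2: TP=16, FP=2+1+0=3, FN=1+2+3=6 → 32/41 = 0.7805
  class_3: TP=5, FP=0+0+3=3, FN=0+1+0=1 → 10/14 = 0.7143
Macro-F1 score = mean = (0.5714 + 0.5882 + 0.7805 + 0.7143) / 4 = 0.664

0.664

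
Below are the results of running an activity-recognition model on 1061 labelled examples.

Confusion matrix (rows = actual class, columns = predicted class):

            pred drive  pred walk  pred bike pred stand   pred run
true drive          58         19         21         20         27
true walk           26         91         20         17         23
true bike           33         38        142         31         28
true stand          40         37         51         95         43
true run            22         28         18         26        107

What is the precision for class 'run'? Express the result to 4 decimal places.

0.4693

One-vs-rest for 'run': TP = diagonal; FP = other classes predicted 'run'; FN = 'run' predicted as other.
precision = TP/(TP+FP).
run: TP=107, FP=27+23+28+43=121 → 107/228 = 0.46930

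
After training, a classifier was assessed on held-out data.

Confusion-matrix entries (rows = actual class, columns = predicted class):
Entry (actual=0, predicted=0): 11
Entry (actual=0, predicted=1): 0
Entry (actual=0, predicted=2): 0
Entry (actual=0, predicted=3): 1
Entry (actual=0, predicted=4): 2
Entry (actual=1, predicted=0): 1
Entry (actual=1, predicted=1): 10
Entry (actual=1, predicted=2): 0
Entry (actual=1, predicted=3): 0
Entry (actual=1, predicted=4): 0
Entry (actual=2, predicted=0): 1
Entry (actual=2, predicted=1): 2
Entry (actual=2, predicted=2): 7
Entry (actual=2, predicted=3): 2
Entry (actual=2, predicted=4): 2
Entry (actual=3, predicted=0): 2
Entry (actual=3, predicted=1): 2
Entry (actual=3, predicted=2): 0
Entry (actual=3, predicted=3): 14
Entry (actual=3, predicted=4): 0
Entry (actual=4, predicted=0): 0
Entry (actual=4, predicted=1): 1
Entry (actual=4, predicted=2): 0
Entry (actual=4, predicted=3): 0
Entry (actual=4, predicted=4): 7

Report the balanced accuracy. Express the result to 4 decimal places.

0.7695

Balanced accuracy = mean of per-class recall.
  0: recall = 11/14 = 0.78571
  1: recall = 10/11 = 0.90909
  2: recall = 7/14 = 0.50000
  3: recall = 14/18 = 0.77778
  4: recall = 7/8 = 0.87500
Mean = (0.78571 + 0.90909 + 0.50000 + 0.77778 + 0.87500) / 5 = 0.7695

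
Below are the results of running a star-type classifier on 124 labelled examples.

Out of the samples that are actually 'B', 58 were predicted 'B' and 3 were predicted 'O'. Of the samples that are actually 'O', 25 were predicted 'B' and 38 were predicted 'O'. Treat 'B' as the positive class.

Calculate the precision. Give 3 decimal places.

Precision = TP/(TP+FP) = 58/(58+25) = 58/83 = 0.699

0.699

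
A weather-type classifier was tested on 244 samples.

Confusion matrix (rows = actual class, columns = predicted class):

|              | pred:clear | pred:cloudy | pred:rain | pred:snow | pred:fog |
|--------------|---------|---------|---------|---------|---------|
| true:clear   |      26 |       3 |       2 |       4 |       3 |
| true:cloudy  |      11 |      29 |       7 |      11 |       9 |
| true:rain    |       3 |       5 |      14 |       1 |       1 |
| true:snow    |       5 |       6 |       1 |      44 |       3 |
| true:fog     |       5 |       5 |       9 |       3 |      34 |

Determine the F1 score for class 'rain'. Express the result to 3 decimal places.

0.491

F1 score = 2·TP/(2·TP+FP+FN).
rain: TP=14, FP=2+7+1+9=19, FN=3+5+1+1=10 → 28/57 = 0.4912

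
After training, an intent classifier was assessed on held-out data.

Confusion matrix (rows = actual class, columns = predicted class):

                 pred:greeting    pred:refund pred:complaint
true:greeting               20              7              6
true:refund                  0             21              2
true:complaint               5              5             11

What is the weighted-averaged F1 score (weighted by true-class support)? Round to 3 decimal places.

Per-class F1 score (2·TP/(2·TP+FP+FN)):
  greeting: TP=20, FP=0+5=5, FN=7+6=13 → 40/58 = 0.6897
  refund: TP=21, FP=7+5=12, FN=0+2=2 → 42/56 = 0.7500
  complaint: TP=11, FP=6+2=8, FN=5+5=10 → 22/40 = 0.5500
Weighted-F1 score = Σ (supportᵢ/N)·F1 scoreᵢ with N=77: (33/77)·0.6897 + (23/77)·0.7500 + (21/77)·0.5500 = 0.670

0.670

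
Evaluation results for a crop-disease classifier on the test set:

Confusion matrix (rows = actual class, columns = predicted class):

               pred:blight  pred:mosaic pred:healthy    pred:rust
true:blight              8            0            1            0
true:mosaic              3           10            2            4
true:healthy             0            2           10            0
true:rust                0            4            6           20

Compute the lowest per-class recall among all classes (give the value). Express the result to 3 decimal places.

Per-class recall (TP/(TP+FN)):
  blight: TP=8, FN=0+1+0=1 → 8/9 = 0.8889
  mosaic: TP=10, FN=3+2+4=9 → 10/19 = 0.5263
  healthy: TP=10, FN=0+2+0=2 → 10/12 = 0.8333
  rust: TP=20, FN=0+4+6=10 → 20/30 = 0.6667
Lowest is class 'mosaic' with recall = 0.526.

0.526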